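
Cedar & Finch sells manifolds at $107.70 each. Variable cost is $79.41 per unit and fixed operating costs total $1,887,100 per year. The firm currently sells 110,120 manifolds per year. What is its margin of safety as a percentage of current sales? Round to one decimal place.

39.4%

Each unit contributes $107.70 − $79.41 = $28.29. Break-even units = $1,887,100 ÷ $28.29 = 66,705.55; break-even revenue = 66,705.55 × $107.70 = $7,184,187.70.
Current sales = 110,120 × $107.70 = $11,859,924.00.
Margin of safety = ($11,859,924.00 − $7,184,187.70) ÷ $11,859,924.00 = 39.4%.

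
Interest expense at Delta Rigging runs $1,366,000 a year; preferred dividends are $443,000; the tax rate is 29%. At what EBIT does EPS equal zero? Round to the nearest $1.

Grossing the preferred dividend up to pre-tax terms: $443,000 / (1 − 0.29) = $623,943.66.
Financial break-even EBIT = interest + D_p ÷ (1 − t) = $1,366,000 + $623,943.66 = $1,989,943.66.

$1,989,944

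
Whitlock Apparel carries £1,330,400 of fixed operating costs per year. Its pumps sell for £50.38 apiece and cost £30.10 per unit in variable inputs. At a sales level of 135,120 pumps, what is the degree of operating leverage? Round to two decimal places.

1.94

Contribution at this volume is 135,120 × £20.28 = £2,740,233.60.
Subtracting fixed costs: EBIT = £2,740,233.60 − £1,330,400 = £1,409,833.60.
Degree of operating leverage = £2,740,233.60 / £1,409,833.60 = 1.9437.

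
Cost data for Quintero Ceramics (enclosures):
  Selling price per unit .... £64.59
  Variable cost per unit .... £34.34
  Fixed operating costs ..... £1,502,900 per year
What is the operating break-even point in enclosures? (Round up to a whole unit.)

49,683 enclosures

Each unit contributes £64.59 − £34.34 = £30.25.
Break-even volume = fixed costs ÷ CM per unit = £1,502,900 ÷ £30.25 = 49,682.64, so 49,683 enclosures.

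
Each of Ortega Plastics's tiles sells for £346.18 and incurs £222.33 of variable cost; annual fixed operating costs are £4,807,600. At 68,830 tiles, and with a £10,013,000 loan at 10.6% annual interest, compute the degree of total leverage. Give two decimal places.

Contribution at this volume is 68,830 × £123.85 = £8,524,595.50.
Operating income = contribution − fixed costs = £8,524,595.50 − £4,807,600 = £3,716,995.50. Interest = £1,061,378.00, so EBIT − I = £2,655,617.50.
DCL = contribution ÷ (EBIT − I) = £8,524,595.50 ÷ £2,655,617.50 = 3.2100.

3.21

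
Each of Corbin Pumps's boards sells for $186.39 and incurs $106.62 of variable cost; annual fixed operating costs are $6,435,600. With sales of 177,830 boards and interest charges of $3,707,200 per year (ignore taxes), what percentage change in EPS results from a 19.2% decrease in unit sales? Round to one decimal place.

Total contribution margin = 177,830 × $79.77 = $14,185,499.10.
EBIT = $14,185,499.10 − $6,435,600 = $7,749,899.10.
After interest of $3,707,200.00, pre-tax earnings = $4,042,699.10.
Degree of combined leverage = contribution ÷ (EBIT − I) = $14,185,499.10 ÷ $4,042,699.10 = 3.5089.
%ΔEPS = DCL × %ΔSales = 3.5089 × -19.2% = -67.4%.

-67.4%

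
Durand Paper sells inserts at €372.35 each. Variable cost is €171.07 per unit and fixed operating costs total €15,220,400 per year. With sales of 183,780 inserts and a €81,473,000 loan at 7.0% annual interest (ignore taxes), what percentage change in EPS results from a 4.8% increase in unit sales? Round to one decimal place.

Total contribution margin = 183,780 × €201.28 = €36,991,238.40.
Subtracting fixed costs: EBIT = €36,991,238.40 − €15,220,400 = €21,770,838.40.
After interest of €5,703,110.00, pre-tax earnings = €16,067,728.40.
Degree of combined leverage = contribution ÷ (EBIT − I) = €36,991,238.40 ÷ €16,067,728.40 = 2.3022.
EPS therefore changes by 2.3022 × (+4.8%) = +11.1%.

+11.1%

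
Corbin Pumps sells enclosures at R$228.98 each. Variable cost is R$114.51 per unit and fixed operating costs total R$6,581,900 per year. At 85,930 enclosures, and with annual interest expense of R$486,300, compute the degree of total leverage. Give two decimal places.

3.55

At 85,930 units, contribution = 85,930 × R$114.47 = R$9,836,407.10.
EBIT = R$9,836,407.10 − R$6,581,900 = R$3,254,507.10. Interest = R$486,300.00.
DOL = R$9,836,407.10 ÷ R$3,254,507.10 = 3.0224; DFL = R$3,254,507.10 ÷ R$2,768,207.10 = 1.1757.
Combined leverage = 3.0224 × 1.1757 = 3.5534.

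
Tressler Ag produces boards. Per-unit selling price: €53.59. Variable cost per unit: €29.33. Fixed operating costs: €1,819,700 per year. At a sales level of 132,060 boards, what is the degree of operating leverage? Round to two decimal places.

2.31

At 132,060 units, contribution = 132,060 × €24.26 = €3,203,775.60.
EBIT = €3,203,775.60 − €1,819,700 = €1,384,075.60.
Degree of operating leverage = €3,203,775.60 / €1,384,075.60 = 2.3147.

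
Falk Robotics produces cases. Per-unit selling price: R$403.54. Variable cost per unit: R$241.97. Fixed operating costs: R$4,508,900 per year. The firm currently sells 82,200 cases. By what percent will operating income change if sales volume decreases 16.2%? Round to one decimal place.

-24.5%

Contribution at this volume is 82,200 × R$161.57 = R$13,281,054.00.
Subtracting fixed costs: EBIT = R$13,281,054.00 − R$4,508,900 = R$8,772,154.00.
Degree of operating leverage = R$13,281,054.00 / R$8,772,154.00 = 1.5140.
So EBIT moves 1.5140 × (-16.2%) = -24.5%.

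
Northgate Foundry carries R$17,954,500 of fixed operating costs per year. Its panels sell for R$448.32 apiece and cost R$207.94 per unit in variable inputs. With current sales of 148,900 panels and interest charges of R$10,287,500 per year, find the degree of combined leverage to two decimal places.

4.74

Contribution at this volume is 148,900 × R$240.38 = R$35,792,582.00.
EBIT = R$35,792,582.00 − R$17,954,500 = R$17,838,082.00. Interest = R$10,287,500.00.
DOL = R$35,792,582.00 ÷ R$17,838,082.00 = 2.0065; DFL = R$17,838,082.00 ÷ R$7,550,582.00 = 2.3625.
Combined leverage = 2.0065 × 2.3625 = 4.7404.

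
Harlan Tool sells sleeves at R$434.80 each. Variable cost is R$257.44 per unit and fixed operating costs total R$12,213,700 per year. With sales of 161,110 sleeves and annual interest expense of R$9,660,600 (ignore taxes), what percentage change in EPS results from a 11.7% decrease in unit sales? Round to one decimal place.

-49.9%

Total contribution margin = 161,110 × R$177.36 = R$28,574,469.60.
Subtracting fixed costs: EBIT = R$28,574,469.60 − R$12,213,700 = R$16,360,769.60.
After interest of R$9,660,600.00, pre-tax earnings = R$6,700,169.60.
Degree of combined leverage = contribution ÷ (EBIT − I) = R$28,574,469.60 ÷ R$6,700,169.60 = 4.2647.
EPS therefore changes by 4.2647 × (-11.7%) = -49.9%.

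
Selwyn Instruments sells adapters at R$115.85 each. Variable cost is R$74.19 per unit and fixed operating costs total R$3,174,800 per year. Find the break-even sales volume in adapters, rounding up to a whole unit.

76,208 adapters

Contribution margin per unit = R$115.85 − R$74.19 = R$41.66.
Break-even Q = R$3,174,800 / R$41.66 = 76,207.39 → 76,208 adapters.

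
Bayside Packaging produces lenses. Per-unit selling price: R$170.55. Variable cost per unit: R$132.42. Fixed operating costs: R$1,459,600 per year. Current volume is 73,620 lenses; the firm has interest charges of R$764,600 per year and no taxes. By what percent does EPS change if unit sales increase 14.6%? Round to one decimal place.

Total contribution margin = 73,620 × R$38.13 = R$2,807,130.60.
Subtracting fixed costs: EBIT = R$2,807,130.60 − R$1,459,600 = R$1,347,530.60.
Interest = R$764,600.00, so EBIT − I = R$582,930.60.
DCL = total CM / (EBIT − I) = R$2,807,130.60 / R$582,930.60 = 4.8155.
EPS therefore changes by 4.8155 × (+14.6%) = +70.3%.

+70.3%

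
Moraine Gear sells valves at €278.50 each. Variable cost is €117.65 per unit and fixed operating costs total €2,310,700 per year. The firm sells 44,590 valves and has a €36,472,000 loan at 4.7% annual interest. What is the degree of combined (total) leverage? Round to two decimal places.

2.28

Total contribution margin = 44,590 × €160.85 = €7,172,301.50.
EBIT = €7,172,301.50 − €2,310,700 = €4,861,601.50. Interest = €1,714,184.00.
DOL = €7,172,301.50 ÷ €4,861,601.50 = 1.4753; DFL = €4,861,601.50 ÷ €3,147,417.50 = 1.5446.
DCL = DOL × DFL = 1.4753 × 1.5446 = 2.2787.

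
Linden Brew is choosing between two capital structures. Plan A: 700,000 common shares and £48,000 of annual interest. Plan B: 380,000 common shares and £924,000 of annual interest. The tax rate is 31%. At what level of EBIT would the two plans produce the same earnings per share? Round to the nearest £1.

£1,964,250

At indifference, (EBIT − 48,000)(1 − t)/700,000 = (EBIT − 924,000)(1 − t)/380,000.
Cancelling (1 − t) and cross-multiplying: 380,000·(EBIT − 48,000) = 700,000·(EBIT − 924,000).
Solving, EBIT = (924,000·700,000 − 48,000·380,000) / (700,000 − 380,000) = 628,560,000,000 / 320,000 = 1,964,250.00.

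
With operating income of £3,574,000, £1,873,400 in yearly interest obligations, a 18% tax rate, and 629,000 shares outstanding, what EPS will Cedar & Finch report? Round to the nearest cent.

£2.22

Pre-tax income = £3,574,000 − £1,873,400.00 = £1,700,600.00.
After tax at 18%: net income = £1,700,600.00 × 0.82 = £1,394,492.00.
Per share: £1,394,492.00 / 629,000 shares = £2.22.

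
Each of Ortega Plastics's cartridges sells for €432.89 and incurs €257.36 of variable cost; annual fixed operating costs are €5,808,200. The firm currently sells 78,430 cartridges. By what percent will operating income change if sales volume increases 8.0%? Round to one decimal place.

Contribution at this volume is 78,430 × €175.53 = €13,766,817.90.
EBIT = €13,766,817.90 − €5,808,200 = €7,958,617.90.
DOL = contribution ÷ EBIT = €13,766,817.90 ÷ €7,958,617.90 = 1.7298.
So EBIT moves 1.7298 × (+8.0%) = +13.8%.

+13.8%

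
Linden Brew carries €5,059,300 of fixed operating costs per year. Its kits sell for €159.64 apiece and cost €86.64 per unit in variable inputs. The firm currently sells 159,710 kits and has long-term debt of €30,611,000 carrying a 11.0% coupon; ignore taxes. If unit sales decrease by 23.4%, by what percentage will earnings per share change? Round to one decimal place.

-84.4%

At 159,710 units, contribution = 159,710 × €73.00 = €11,658,830.00.
Subtracting fixed costs: EBIT = €11,658,830.00 − €5,059,300 = €6,599,530.00.
Interest = €3,367,210.00, so EBIT − I = €3,232,320.00.
Degree of combined leverage = contribution ÷ (EBIT − I) = €11,658,830.00 ÷ €3,232,320.00 = 3.6070.
%ΔEPS = DCL × %ΔSales = 3.6070 × -23.4% = -84.4%.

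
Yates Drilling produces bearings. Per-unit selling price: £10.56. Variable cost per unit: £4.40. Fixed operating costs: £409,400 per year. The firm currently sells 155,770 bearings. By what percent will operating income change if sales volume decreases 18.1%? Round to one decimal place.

-31.6%

At 155,770 units, contribution = 155,770 × £6.16 = £959,543.20.
Operating income = contribution − fixed costs = £959,543.20 − £409,400 = £550,143.20.
DOL = contribution ÷ EBIT = £959,543.20 ÷ £550,143.20 = 1.7442.
So EBIT moves 1.7442 × (-18.1%) = -31.6%.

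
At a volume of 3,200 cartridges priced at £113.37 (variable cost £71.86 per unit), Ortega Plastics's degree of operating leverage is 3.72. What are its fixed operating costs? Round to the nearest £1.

At 3,200 units, contribution = 3,200 × £41.51 = £132,832.00.
DOL = contribution / EBIT, so EBIT = £132,832.00 / 3.72 = £35,707.53.
Fixed costs = CM − EBIT = £132,832.00 − £35,707.53 = £97,124.

£97,124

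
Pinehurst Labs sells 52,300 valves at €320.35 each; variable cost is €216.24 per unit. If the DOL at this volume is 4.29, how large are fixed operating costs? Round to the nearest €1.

€4,175,733

Contribution at this volume is 52,300 × €104.11 = €5,444,953.00.
DOL = contribution / EBIT, so EBIT = €5,444,953.00 / 4.29 = €1,269,219.81.
And FC = contribution − EBIT = €5,444,953.00 − €1,269,219.81 = €4,175,733.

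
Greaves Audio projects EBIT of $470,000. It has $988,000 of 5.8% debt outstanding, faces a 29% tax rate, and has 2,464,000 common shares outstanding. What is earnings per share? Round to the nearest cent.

$0.12

Interest = $57,304.00, so EBT = $470,000 − $57,304.00 = $412,696.00.
After tax at 29%: net income = $412,696.00 × 0.71 = $293,014.16.
EPS = $293,014.16 ÷ 2,464,000 = $0.12.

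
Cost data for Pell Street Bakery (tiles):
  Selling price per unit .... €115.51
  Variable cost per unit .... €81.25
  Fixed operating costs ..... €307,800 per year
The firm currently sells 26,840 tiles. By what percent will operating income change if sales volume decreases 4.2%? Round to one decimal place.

Contribution at this volume is 26,840 × €34.26 = €919,538.40.
Subtracting fixed costs: EBIT = €919,538.40 − €307,800 = €611,738.40.
Degree of operating leverage = €919,538.40 / €611,738.40 = 1.5032.
%ΔEBIT = DOL × %ΔSales = 1.5032 × -4.2% = -6.3%.

-6.3%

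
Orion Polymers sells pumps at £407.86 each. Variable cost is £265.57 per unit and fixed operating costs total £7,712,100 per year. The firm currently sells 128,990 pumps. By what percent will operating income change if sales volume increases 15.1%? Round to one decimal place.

Contribution at this volume is 128,990 × £142.29 = £18,353,987.10.
Operating income = contribution − fixed costs = £18,353,987.10 − £7,712,100 = £10,641,887.10.
Degree of operating leverage = £18,353,987.10 / £10,641,887.10 = 1.7247.
Operating income changes by 1.7247 × +15.1% = +26.0%.

+26.0%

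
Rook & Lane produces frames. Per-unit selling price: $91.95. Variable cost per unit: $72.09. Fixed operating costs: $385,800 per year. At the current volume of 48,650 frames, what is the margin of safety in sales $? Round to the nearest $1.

$2,687,148

Unit CM = price − variable cost = $91.95 − $72.09 = $19.86. Break-even units = $385,800 ÷ $19.86 = 19,425.98; break-even revenue = 19,425.98 × $91.95 = $1,786,219.03.
Current sales = 48,650 × $91.95 = $4,473,367.50.
Margin of safety = $4,473,367.50 − $1,786,219.03 = $2,687,148.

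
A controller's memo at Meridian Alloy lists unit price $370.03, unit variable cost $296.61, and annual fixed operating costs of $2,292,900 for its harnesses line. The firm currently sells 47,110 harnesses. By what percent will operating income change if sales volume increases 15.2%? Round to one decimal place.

+45.1%

Contribution at this volume is 47,110 × $73.42 = $3,458,816.20.
Operating income = contribution − fixed costs = $3,458,816.20 − $2,292,900 = $1,165,916.20.
DOL = contribution ÷ EBIT = $3,458,816.20 ÷ $1,165,916.20 = 2.9666.
%ΔEBIT = DOL × %ΔSales = 2.9666 × +15.2% = +45.1%.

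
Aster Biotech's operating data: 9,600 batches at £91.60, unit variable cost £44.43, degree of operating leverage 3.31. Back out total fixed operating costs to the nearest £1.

At 9,600 units, contribution = 9,600 × £47.17 = £452,832.00.
Since DOL = CM ÷ EBIT, EBIT = £452,832.00 ÷ 3.31 = £136,807.25.
And FC = contribution − EBIT = £452,832.00 − £136,807.25 = £316,025.

£316,025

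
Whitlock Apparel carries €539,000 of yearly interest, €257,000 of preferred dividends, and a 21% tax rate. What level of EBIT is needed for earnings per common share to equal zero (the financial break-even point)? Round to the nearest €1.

Preferred dividends are paid after tax, so their pre-tax equivalent is €257,000 ÷ (1 − 0.21) = €325,316.46.
Financial break-even EBIT = interest + D_p ÷ (1 − t) = €539,000 + €325,316.46 = €864,316.46.

€864,316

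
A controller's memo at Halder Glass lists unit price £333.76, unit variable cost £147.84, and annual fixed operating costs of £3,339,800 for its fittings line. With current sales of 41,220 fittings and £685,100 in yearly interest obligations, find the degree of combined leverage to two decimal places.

At 41,220 units, contribution = 41,220 × £185.92 = £7,663,622.40.
Subtracting fixed costs: EBIT = £7,663,622.40 − £3,339,800 = £4,323,822.40. Interest = £685,100.00.
DOL = £7,663,622.40 ÷ £4,323,822.40 = 1.7724; DFL = £4,323,822.40 ÷ £3,638,722.40 = 1.1883.
Combined leverage = 1.7724 × 1.1883 = 2.1061.

2.11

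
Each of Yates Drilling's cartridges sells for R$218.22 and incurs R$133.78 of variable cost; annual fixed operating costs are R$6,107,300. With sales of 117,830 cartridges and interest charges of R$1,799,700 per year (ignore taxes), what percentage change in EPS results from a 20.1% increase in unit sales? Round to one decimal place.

Contribution at this volume is 117,830 × R$84.44 = R$9,949,565.20.
EBIT = R$9,949,565.20 − R$6,107,300 = R$3,842,265.20.
Interest = R$1,799,700.00, so EBIT − I = R$2,042,565.20.
DCL = total CM / (EBIT − I) = R$9,949,565.20 / R$2,042,565.20 = 4.8711.
EPS therefore changes by 4.8711 × (+20.1%) = +97.9%.

+97.9%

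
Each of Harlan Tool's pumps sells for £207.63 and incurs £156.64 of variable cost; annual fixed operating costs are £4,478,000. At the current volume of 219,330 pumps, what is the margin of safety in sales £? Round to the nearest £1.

£27,305,184

Each unit contributes £207.63 − £156.64 = £50.99. Break-even units = £4,478,000 ÷ £50.99 = 87,821.14; break-even revenue = 87,821.14 × £207.63 = £18,234,303.59.
Current sales = 219,330 × £207.63 = £45,539,487.90.
Margin of safety = £45,539,487.90 − £18,234,303.59 = £27,305,184.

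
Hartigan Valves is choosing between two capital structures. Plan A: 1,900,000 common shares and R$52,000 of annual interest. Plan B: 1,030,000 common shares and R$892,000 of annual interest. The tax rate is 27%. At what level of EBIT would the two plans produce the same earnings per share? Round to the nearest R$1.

R$1,886,483

Set EPS_A = EPS_B: (EBIT − R$52,000)(1 − 0.27) ÷ 1,900,000 = (EBIT − R$892,000)(1 − 0.27) ÷ 1,030,000.
Cancelling (1 − t) and cross-multiplying: 1,030,000·(EBIT − 52,000) = 1,900,000·(EBIT − 892,000).
EBIT × (1,900,000 − 1,030,000) = 892,000 × 1,900,000 − 52,000 × 1,030,000 = 1,641,240,000,000, so EBIT = 1,641,240,000,000 ÷ 870,000 = 1,886,482.76.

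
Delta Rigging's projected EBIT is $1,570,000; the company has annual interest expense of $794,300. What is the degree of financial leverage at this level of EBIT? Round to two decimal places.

Interest = $794,300.00.
Degree of financial leverage = EBIT / (EBIT − interest) = $1,570,000 / $775,700.00 = 2.0240.

2.02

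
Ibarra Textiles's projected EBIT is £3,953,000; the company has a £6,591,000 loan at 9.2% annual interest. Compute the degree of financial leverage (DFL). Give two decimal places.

Annual interest charges come to £606,372.00.
Degree of financial leverage = EBIT / (EBIT − interest) = £3,953,000 / £3,346,628.00 = 1.1812.

1.18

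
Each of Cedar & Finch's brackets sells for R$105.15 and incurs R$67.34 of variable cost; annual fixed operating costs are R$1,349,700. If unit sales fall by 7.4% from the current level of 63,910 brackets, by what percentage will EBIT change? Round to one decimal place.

Total contribution margin = 63,910 × R$37.81 = R$2,416,437.10.
EBIT = R$2,416,437.10 − R$1,349,700 = R$1,066,737.10.
Degree of operating leverage = R$2,416,437.10 / R$1,066,737.10 = 2.2653.
%ΔEBIT = DOL × %ΔSales = 2.2653 × -7.4% = -16.8%.

-16.8%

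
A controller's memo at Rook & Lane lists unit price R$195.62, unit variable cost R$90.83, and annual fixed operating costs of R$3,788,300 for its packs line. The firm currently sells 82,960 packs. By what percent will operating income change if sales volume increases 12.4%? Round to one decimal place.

+22.0%

Total contribution margin = 82,960 × R$104.79 = R$8,693,378.40.
Subtracting fixed costs: EBIT = R$8,693,378.40 − R$3,788,300 = R$4,905,078.40.
DOL = contribution ÷ EBIT = R$8,693,378.40 ÷ R$4,905,078.40 = 1.7723.
So EBIT moves 1.7723 × (+12.4%) = +22.0%.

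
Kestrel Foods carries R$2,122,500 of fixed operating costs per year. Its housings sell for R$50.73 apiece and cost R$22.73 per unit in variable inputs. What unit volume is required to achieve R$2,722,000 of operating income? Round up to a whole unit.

173,018 housings

Unit CM = price − variable cost = R$50.73 − R$22.73 = R$28.00.
Need Q such that Q × R$28.00 − R$2,122,500 = R$2,722,000, i.e. Q = R$4,844,500 / R$28.00 = 173,017.86 → 173,018.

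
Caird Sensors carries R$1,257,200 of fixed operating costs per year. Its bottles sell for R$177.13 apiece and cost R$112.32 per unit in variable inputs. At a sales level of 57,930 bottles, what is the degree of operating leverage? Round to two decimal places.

1.50

Contribution at this volume is 57,930 × R$64.81 = R$3,754,443.30.
Operating income = contribution − fixed costs = R$3,754,443.30 − R$1,257,200 = R$2,497,243.30.
Degree of operating leverage = R$3,754,443.30 / R$2,497,243.30 = 1.5034.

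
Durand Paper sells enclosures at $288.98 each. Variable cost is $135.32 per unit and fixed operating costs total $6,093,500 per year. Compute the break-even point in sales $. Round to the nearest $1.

$11,459,714

CM per unit = $288.98 − $135.32 = $153.66; CM ratio = $153.66 / $288.98 = 0.5317.
Break-even sales = FC ÷ CM ratio = $6,093,500 × $288.98 / $153.66 = $11,459,714.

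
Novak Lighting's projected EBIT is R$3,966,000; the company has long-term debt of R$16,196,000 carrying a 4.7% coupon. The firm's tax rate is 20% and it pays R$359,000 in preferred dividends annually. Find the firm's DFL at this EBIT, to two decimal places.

1.44

Annual interest charges come to R$761,212.00.
Pre-tax preferred-dividend burden = R$359,000 ÷ (1 − 0.20) = R$448,750.00.
DFL = EBIT ÷ [EBIT − I − D_p/(1−t)] = R$3,966,000 ÷ [R$3,966,000 − R$761,212.00 − R$448,750.00] = R$3,966,000 ÷ R$2,756,038.00 = 1.4390.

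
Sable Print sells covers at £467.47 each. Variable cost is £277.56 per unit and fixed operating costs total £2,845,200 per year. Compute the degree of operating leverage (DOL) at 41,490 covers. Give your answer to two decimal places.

Total contribution margin = 41,490 × £189.91 = £7,879,365.90.
Subtracting fixed costs: EBIT = £7,879,365.90 − £2,845,200 = £5,034,165.90.
So DOL = total CM / EBIT = £7,879,365.90 / £5,034,165.90 = 1.5652.

1.57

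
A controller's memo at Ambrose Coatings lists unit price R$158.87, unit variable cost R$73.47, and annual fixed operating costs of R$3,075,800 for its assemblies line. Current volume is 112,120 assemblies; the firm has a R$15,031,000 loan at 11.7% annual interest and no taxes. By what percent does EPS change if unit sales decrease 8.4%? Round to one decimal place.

-17.0%

Contribution at this volume is 112,120 × R$85.40 = R$9,575,048.00.
Operating income = contribution − fixed costs = R$9,575,048.00 − R$3,075,800 = R$6,499,248.00.
Interest = R$1,758,627.00, so EBIT − I = R$4,740,621.00.
Degree of combined leverage = contribution ÷ (EBIT − I) = R$9,575,048.00 ÷ R$4,740,621.00 = 2.0198.
EPS therefore changes by 2.0198 × (-8.4%) = -17.0%.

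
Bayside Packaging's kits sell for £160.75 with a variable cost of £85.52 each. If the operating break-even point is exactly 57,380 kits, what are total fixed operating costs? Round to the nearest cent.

Contribution margin per unit = £160.75 − £85.52 = £75.23.
Fixed costs = break-even units × CM = 57,380 × £75.23 = £4,316,697.40.

£4,316,697.40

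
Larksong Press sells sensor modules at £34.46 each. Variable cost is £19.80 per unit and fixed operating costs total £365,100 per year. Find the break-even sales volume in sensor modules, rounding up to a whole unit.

24,905 sensor modules

Unit CM = price − variable cost = £34.46 − £19.80 = £14.66.
Break-even Q = £365,100 / £14.66 = 24,904.50 → 24,905 sensor modules.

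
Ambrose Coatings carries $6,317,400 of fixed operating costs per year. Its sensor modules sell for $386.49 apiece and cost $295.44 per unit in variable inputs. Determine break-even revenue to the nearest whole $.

Contribution margin per unit = $386.49 − $295.44 = $91.05, a CM ratio of $91.05 ÷ $386.49 = 0.2356.
Break-even revenue = fixed costs × price ÷ CM = $6,317,400 × $386.49 ÷ $91.05 = $26,816,166.

$26,816,166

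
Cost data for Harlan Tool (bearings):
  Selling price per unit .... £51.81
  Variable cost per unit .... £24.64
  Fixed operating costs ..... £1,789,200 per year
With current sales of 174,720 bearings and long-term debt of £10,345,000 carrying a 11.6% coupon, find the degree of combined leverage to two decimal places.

2.70

Total contribution margin = 174,720 × £27.17 = £4,747,142.40.
Operating income = contribution − fixed costs = £4,747,142.40 − £1,789,200 = £2,957,942.40. Interest = £1,200,020.00, so EBIT − I = £1,757,922.40.
DCL = contribution ÷ (EBIT − I) = £4,747,142.40 ÷ £1,757,922.40 = 2.7004.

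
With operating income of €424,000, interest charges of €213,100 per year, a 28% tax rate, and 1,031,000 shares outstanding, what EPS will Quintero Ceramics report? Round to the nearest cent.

€0.15

Interest = €213,100.00, so EBT = €424,000 − €213,100.00 = €210,900.00.
Net income = €210,900.00 × (1 − 0.28) = €151,848.00.
EPS = €151,848.00 ÷ 1,031,000 = €0.15.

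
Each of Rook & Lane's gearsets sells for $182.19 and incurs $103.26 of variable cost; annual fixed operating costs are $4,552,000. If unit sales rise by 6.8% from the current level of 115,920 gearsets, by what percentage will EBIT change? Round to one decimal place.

+13.5%

At 115,920 units, contribution = 115,920 × $78.93 = $9,149,565.60.
EBIT = $9,149,565.60 − $4,552,000 = $4,597,565.60.
Degree of operating leverage = $9,149,565.60 / $4,597,565.60 = 1.9901.
So EBIT moves 1.9901 × (+6.8%) = +13.5%.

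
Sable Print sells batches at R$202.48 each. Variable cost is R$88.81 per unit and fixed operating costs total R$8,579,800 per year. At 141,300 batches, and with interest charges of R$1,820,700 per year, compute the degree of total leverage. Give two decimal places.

Total contribution margin = 141,300 × R$113.67 = R$16,061,571.00.
Subtracting fixed costs: EBIT = R$16,061,571.00 − R$8,579,800 = R$7,481,771.00. Interest = R$1,820,700.00.
DOL = R$16,061,571.00 ÷ R$7,481,771.00 = 2.1468; DFL = R$7,481,771.00 ÷ R$5,661,071.00 = 1.3216.
Combined leverage = 2.1468 × 1.3216 = 2.8372.

2.84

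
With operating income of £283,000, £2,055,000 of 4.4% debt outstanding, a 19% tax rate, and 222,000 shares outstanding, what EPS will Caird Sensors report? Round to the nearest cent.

£0.70

Interest = £90,420.00, so EBT = £283,000 − £90,420.00 = £192,580.00.
Net income = £192,580.00 × (1 − 0.19) = £155,989.80.
EPS = £155,989.80 ÷ 222,000 = £0.70.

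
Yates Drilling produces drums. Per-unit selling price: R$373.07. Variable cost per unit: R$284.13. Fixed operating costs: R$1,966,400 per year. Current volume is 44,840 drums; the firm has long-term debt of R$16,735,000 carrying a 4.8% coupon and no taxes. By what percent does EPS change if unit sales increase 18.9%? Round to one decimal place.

Contribution at this volume is 44,840 × R$88.94 = R$3,988,069.60.
Subtracting fixed costs: EBIT = R$3,988,069.60 − R$1,966,400 = R$2,021,669.60.
Interest = R$803,280.00, so EBIT − I = R$1,218,389.60.
DCL = total CM / (EBIT − I) = R$3,988,069.60 / R$1,218,389.60 = 3.2732.
EPS therefore changes by 3.2732 × (+18.9%) = +61.9%.

+61.9%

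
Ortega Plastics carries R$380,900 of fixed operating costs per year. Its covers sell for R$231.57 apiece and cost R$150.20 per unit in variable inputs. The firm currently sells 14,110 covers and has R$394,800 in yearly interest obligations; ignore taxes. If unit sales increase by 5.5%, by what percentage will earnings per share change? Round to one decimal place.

+17.0%

Contribution at this volume is 14,110 × R$81.37 = R$1,148,130.70.
EBIT = R$1,148,130.70 − R$380,900 = R$767,230.70.
After interest of R$394,800.00, pre-tax earnings = R$372,430.70.
Degree of combined leverage = contribution ÷ (EBIT − I) = R$1,148,130.70 ÷ R$372,430.70 = 3.0828.
EPS therefore changes by 3.0828 × (+5.5%) = +17.0%.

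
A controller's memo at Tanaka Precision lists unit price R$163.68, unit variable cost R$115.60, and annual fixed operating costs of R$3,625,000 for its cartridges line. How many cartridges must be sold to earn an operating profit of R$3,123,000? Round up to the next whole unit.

140,350 cartridges

Contribution margin per unit = R$163.68 − R$115.60 = R$48.08.
Required volume = (fixed costs + target profit) ÷ CM = (R$3,625,000 + R$3,123,000) ÷ R$48.08 = 140,349.42, so 140,350 cartridges.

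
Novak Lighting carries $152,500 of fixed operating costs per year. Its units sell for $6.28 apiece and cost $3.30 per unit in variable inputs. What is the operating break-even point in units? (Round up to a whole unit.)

51,175 units

Unit CM = price − variable cost = $6.28 − $3.30 = $2.98.
Break-even Q = $152,500 / $2.98 = 51,174.50 → 51,175 units.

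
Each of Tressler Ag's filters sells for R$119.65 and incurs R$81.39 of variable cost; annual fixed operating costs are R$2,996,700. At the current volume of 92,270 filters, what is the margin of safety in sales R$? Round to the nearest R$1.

R$1,668,565

Unit CM = price − variable cost = R$119.65 − R$81.39 = R$38.26. Break-even units = R$2,996,700 ÷ R$38.26 = 78,324.62; break-even revenue = 78,324.62 × R$119.65 = R$9,371,540.90.
Actual sales revenue = 92,270 × R$119.65 = R$11,040,105.50.
Margin of safety = R$11,040,105.50 − R$9,371,540.90 = R$1,668,565.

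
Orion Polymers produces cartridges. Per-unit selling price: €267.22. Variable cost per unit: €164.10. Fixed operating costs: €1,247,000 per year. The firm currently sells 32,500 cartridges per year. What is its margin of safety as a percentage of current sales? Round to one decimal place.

62.8%

Each unit contributes €267.22 − €164.10 = €103.12. Break-even units = €1,247,000 ÷ €103.12 = 12,092.71; break-even revenue = 12,092.71 × €267.22 = €3,231,413.30.
Actual sales revenue = 32,500 × €267.22 = €8,684,650.00.
Margin of safety = (€8,684,650.00 − €3,231,413.30) ÷ €8,684,650.00 = 62.8%.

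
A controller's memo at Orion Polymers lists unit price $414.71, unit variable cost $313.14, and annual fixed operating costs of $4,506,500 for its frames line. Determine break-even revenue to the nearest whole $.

Contribution margin per unit = $414.71 − $313.14 = $101.57, a CM ratio of $101.57 ÷ $414.71 = 0.2449.
Break-even sales = FC ÷ CM ratio = $4,506,500 × $414.71 / $101.57 = $18,400,026.

$18,400,026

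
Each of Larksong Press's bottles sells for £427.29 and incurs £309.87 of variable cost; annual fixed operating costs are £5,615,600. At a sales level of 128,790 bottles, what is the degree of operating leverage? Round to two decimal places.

1.59

Contribution at this volume is 128,790 × £117.42 = £15,122,521.80.
EBIT = £15,122,521.80 − £5,615,600 = £9,506,921.80.
So DOL = total CM / EBIT = £15,122,521.80 / £9,506,921.80 = 1.5907.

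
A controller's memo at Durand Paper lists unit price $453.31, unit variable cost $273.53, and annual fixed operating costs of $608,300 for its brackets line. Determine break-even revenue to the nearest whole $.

Contribution margin per unit = $453.31 − $273.53 = $179.78, a CM ratio of $179.78 ÷ $453.31 = 0.3966.
Break-even revenue = fixed costs × price ÷ CM = $608,300 × $453.31 ÷ $179.78 = $1,533,811.

$1,533,811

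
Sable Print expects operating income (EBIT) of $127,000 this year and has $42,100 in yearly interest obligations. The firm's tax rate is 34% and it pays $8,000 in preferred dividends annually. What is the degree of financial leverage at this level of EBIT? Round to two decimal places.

1.75

Interest = $42,100.00.
Preferred dividends grossed up pre-tax: $8,000 / (1 − 0.34) = $12,121.21.
DFL = EBIT ÷ [EBIT − I − D_p/(1−t)] = $127,000 ÷ [$127,000 − $42,100.00 − $12,121.21] = $127,000 ÷ $72,778.79 = 1.7450.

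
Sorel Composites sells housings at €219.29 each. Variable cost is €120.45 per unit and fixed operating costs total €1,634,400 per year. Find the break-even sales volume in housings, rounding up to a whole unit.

16,536 housings

Unit CM = price − variable cost = €219.29 − €120.45 = €98.84.
Break-even Q = €1,634,400 / €98.84 = 16,535.82 → 16,536 housings.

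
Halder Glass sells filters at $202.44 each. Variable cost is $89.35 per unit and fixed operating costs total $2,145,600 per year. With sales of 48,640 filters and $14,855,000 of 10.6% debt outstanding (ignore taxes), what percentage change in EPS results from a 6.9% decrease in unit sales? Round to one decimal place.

Contribution at this volume is 48,640 × $113.09 = $5,500,697.60.
Subtracting fixed costs: EBIT = $5,500,697.60 − $2,145,600 = $3,355,097.60.
Interest = $1,574,630.00, so EBIT − I = $1,780,467.60.
Degree of combined leverage = contribution ÷ (EBIT − I) = $5,500,697.60 ÷ $1,780,467.60 = 3.0895.
%ΔEPS = DCL × %ΔSales = 3.0895 × -6.9% = -21.3%.

-21.3%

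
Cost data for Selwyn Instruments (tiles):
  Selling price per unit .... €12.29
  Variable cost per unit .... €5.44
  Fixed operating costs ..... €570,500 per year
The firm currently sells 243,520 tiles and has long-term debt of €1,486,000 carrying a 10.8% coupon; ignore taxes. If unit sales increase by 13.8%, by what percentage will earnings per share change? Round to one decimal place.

Total contribution margin = 243,520 × €6.85 = €1,668,112.00.
Operating income = contribution − fixed costs = €1,668,112.00 − €570,500 = €1,097,612.00.
After interest of €160,488.00, pre-tax earnings = €937,124.00.
Degree of combined leverage = contribution ÷ (EBIT − I) = €1,668,112.00 ÷ €937,124.00 = 1.7800.
EPS therefore changes by 1.7800 × (+13.8%) = +24.6%.

+24.6%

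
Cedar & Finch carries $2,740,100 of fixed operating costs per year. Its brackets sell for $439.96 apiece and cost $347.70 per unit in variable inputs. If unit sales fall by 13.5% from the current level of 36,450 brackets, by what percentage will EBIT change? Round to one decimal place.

-72.9%

Contribution at this volume is 36,450 × $92.26 = $3,362,877.00.
Operating income = contribution − fixed costs = $3,362,877.00 − $2,740,100 = $622,777.00.
So DOL = total CM / EBIT = $3,362,877.00 / $622,777.00 = 5.3998.
So EBIT moves 5.3998 × (-13.5%) = -72.9%.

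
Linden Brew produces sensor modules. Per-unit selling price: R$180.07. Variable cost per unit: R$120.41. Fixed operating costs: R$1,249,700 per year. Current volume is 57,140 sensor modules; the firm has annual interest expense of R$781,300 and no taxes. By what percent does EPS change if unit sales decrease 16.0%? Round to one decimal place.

Contribution at this volume is 57,140 × R$59.66 = R$3,408,972.40.
EBIT = R$3,408,972.40 − R$1,249,700 = R$2,159,272.40.
Interest = R$781,300.00, so EBIT − I = R$1,377,972.40.
Degree of combined leverage = contribution ÷ (EBIT − I) = R$3,408,972.40 ÷ R$1,377,972.40 = 2.4739.
EPS therefore changes by 2.4739 × (-16.0%) = -39.6%.

-39.6%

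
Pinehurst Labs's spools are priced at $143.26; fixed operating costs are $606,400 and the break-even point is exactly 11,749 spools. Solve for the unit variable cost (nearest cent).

At break-even, FC = Q × (P − VC), so P − VC = $606,400 ÷ 11,749 = $51.6129.
Hence VC = price − CM = $143.26 − $51.6129 = $91.65.

$91.65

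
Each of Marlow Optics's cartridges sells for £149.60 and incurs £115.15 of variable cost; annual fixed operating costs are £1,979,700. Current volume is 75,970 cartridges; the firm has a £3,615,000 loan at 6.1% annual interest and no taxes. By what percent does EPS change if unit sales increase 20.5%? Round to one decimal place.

+128.7%

Contribution at this volume is 75,970 × £34.45 = £2,617,166.50.
EBIT = £2,617,166.50 − £1,979,700 = £637,466.50.
After interest of £220,515.00, pre-tax earnings = £416,951.50.
Degree of combined leverage = contribution ÷ (EBIT − I) = £2,617,166.50 ÷ £416,951.50 = 6.2769.
EPS therefore changes by 6.2769 × (+20.5%) = +128.7%.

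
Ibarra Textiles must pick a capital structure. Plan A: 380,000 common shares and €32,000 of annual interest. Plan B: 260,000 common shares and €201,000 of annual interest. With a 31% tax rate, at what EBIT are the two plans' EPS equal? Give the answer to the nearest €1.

Set EPS_A = EPS_B: (EBIT − €32,000)(1 − 0.31) ÷ 380,000 = (EBIT − €201,000)(1 − 0.31) ÷ 260,000.
Cancelling (1 − t) and cross-multiplying: 260,000·(EBIT − 32,000) = 380,000·(EBIT − 201,000).
EBIT × (380,000 − 260,000) = 201,000 × 380,000 − 32,000 × 260,000 = 68,060,000,000, so EBIT = 68,060,000,000 ÷ 120,000 = 567,166.67.

€567,167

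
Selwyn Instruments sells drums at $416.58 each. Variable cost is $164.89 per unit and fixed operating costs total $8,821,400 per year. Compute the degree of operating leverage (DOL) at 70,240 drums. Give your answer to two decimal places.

At 70,240 units, contribution = 70,240 × $251.69 = $17,678,705.60.
Subtracting fixed costs: EBIT = $17,678,705.60 − $8,821,400 = $8,857,305.60.
Degree of operating leverage = $17,678,705.60 / $8,857,305.60 = 1.9959.

2.00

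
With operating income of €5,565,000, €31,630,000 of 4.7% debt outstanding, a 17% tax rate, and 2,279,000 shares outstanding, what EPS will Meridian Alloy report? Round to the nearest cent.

Pre-tax income = €5,565,000 − €1,486,610.00 = €4,078,390.00.
After tax at 17%: net income = €4,078,390.00 × 0.83 = €3,385,063.70.
EPS = €3,385,063.70 ÷ 2,279,000 = €1.49.

€1.49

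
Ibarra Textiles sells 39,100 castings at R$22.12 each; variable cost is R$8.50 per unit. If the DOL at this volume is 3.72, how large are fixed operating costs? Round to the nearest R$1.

At 39,100 units, contribution = 39,100 × R$13.62 = R$532,542.00.
DOL = contribution / EBIT, so EBIT = R$532,542.00 / 3.72 = R$143,156.45.
And FC = contribution − EBIT = R$532,542.00 − R$143,156.45 = R$389,386.

R$389,386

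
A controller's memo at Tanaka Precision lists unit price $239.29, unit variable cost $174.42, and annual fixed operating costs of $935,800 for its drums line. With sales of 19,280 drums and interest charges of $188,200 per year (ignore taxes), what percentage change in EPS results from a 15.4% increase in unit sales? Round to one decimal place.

+152.0%

Total contribution margin = 19,280 × $64.87 = $1,250,693.60.
Subtracting fixed costs: EBIT = $1,250,693.60 − $935,800 = $314,893.60.
Interest = $188,200.00, so EBIT − I = $126,693.60.
DCL = total CM / (EBIT − I) = $1,250,693.60 / $126,693.60 = 9.8718.
EPS therefore changes by 9.8718 × (+15.4%) = +152.0%.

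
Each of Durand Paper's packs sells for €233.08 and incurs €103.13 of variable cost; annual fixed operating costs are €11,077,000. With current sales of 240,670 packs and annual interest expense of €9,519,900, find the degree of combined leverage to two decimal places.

2.93

Contribution at this volume is 240,670 × €129.95 = €31,275,066.50.
EBIT = €31,275,066.50 − €11,077,000 = €20,198,066.50. Interest = €9,519,900.00, so EBIT − I = €10,678,166.50.
Degree of total leverage = total CM / (EBIT − interest) = €31,275,066.50 / €10,678,166.50 = 2.9289.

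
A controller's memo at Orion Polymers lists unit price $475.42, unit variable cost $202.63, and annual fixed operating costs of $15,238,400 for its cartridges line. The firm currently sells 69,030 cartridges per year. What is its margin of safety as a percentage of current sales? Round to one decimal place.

19.1%

Unit CM = price − variable cost = $475.42 − $202.63 = $272.79. Break-even units = $15,238,400 ÷ $272.79 = 55,861.29; break-even revenue = 55,861.29 × $475.42 = $26,557,572.23.
Current sales = 69,030 × $475.42 = $32,818,242.60.
Margin of safety = ($32,818,242.60 − $26,557,572.23) ÷ $32,818,242.60 = 19.1%.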